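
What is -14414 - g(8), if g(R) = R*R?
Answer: -14478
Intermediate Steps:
g(R) = R**2
-14414 - g(8) = -14414 - 1*8**2 = -14414 - 1*64 = -14414 - 64 = -14478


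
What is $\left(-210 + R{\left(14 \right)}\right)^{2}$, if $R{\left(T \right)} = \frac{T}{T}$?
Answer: $43681$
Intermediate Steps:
$R{\left(T \right)} = 1$
$\left(-210 + R{\left(14 \right)}\right)^{2} = \left(-210 + 1\right)^{2} = \left(-209\right)^{2} = 43681$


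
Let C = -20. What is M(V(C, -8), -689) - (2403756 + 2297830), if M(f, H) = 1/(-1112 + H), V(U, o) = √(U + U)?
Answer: -8467556387/1801 ≈ -4.7016e+6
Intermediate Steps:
V(U, o) = √2*√U (V(U, o) = √(2*U) = √2*√U)
M(V(C, -8), -689) - (2403756 + 2297830) = 1/(-1112 - 689) - (2403756 + 2297830) = 1/(-1801) - 1*4701586 = -1/1801 - 4701586 = -8467556387/1801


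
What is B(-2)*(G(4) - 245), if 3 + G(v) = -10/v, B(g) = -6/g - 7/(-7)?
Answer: -1002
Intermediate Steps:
B(g) = 1 - 6/g (B(g) = -6/g - 7*(-⅐) = -6/g + 1 = 1 - 6/g)
G(v) = -3 - 10/v
B(-2)*(G(4) - 245) = ((-6 - 2)/(-2))*((-3 - 10/4) - 245) = (-½*(-8))*((-3 - 10*¼) - 245) = 4*((-3 - 5/2) - 245) = 4*(-11/2 - 245) = 4*(-501/2) = -1002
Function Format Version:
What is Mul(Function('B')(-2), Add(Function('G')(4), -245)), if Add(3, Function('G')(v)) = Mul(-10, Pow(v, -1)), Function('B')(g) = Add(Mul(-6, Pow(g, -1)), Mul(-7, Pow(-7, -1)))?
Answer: -1002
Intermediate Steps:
Function('B')(g) = Add(1, Mul(-6, Pow(g, -1))) (Function('B')(g) = Add(Mul(-6, Pow(g, -1)), Mul(-7, Rational(-1, 7))) = Add(Mul(-6, Pow(g, -1)), 1) = Add(1, Mul(-6, Pow(g, -1))))
Function('G')(v) = Add(-3, Mul(-10, Pow(v, -1)))
Mul(Function('B')(-2), Add(Function('G')(4), -245)) = Mul(Mul(Pow(-2, -1), Add(-6, -2)), Add(Add(-3, Mul(-10, Pow(4, -1))), -245)) = Mul(Mul(Rational(-1, 2), -8), Add(Add(-3, Mul(-10, Rational(1, 4))), -245)) = Mul(4, Add(Add(-3, Rational(-5, 2)), -245)) = Mul(4, Add(Rational(-11, 2), -245)) = Mul(4, Rational(-501, 2)) = -1002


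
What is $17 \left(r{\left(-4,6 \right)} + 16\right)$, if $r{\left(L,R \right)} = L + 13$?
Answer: $425$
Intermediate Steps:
$r{\left(L,R \right)} = 13 + L$
$17 \left(r{\left(-4,6 \right)} + 16\right) = 17 \left(\left(13 - 4\right) + 16\right) = 17 \left(9 + 16\right) = 17 \cdot 25 = 425$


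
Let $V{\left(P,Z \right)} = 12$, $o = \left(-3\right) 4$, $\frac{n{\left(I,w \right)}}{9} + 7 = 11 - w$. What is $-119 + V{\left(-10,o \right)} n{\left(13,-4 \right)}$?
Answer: $745$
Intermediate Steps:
$n{\left(I,w \right)} = 36 - 9 w$ ($n{\left(I,w \right)} = -63 + 9 \left(11 - w\right) = -63 - \left(-99 + 9 w\right) = 36 - 9 w$)
$o = -12$
$-119 + V{\left(-10,o \right)} n{\left(13,-4 \right)} = -119 + 12 \left(36 - -36\right) = -119 + 12 \left(36 + 36\right) = -119 + 12 \cdot 72 = -119 + 864 = 745$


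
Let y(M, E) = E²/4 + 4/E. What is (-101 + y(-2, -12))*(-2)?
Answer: 392/3 ≈ 130.67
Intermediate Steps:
y(M, E) = 4/E + E²/4 (y(M, E) = E²*(¼) + 4/E = E²/4 + 4/E = 4/E + E²/4)
(-101 + y(-2, -12))*(-2) = (-101 + (¼)*(16 + (-12)³)/(-12))*(-2) = (-101 + (¼)*(-1/12)*(16 - 1728))*(-2) = (-101 + (¼)*(-1/12)*(-1712))*(-2) = (-101 + 107/3)*(-2) = -196/3*(-2) = 392/3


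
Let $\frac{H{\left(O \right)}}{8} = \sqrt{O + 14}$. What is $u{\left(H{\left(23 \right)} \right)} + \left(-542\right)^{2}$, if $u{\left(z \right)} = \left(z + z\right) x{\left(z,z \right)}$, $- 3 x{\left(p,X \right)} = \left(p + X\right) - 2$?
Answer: $\frac{871820}{3} + \frac{32 \sqrt{37}}{3} \approx 2.9067 \cdot 10^{5}$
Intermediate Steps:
$x{\left(p,X \right)} = \frac{2}{3} - \frac{X}{3} - \frac{p}{3}$ ($x{\left(p,X \right)} = - \frac{\left(p + X\right) - 2}{3} = - \frac{\left(X + p\right) - 2}{3} = - \frac{-2 + X + p}{3} = \frac{2}{3} - \frac{X}{3} - \frac{p}{3}$)
$H{\left(O \right)} = 8 \sqrt{14 + O}$ ($H{\left(O \right)} = 8 \sqrt{O + 14} = 8 \sqrt{14 + O}$)
$u{\left(z \right)} = 2 z \left(\frac{2}{3} - \frac{2 z}{3}\right)$ ($u{\left(z \right)} = \left(z + z\right) \left(\frac{2}{3} - \frac{z}{3} - \frac{z}{3}\right) = 2 z \left(\frac{2}{3} - \frac{2 z}{3}\right)$)
$u{\left(H{\left(23 \right)} \right)} + \left(-542\right)^{2} = \frac{4 \cdot 8 \sqrt{14 + 23} \left(1 - 8 \sqrt{14 + 23}\right)}{3} + \left(-542\right)^{2} = \frac{4 \cdot 8 \sqrt{37} \left(1 - 8 \sqrt{37}\right)}{3} + 293764 = \frac{32 \sqrt{37} \left(1 - 8 \sqrt{37}\right)}{3} + 293764 = 293764 + \frac{32 \sqrt{37} \left(1 - 8 \sqrt{37}\right)}{3}$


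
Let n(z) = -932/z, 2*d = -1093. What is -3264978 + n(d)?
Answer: -3568619090/1093 ≈ -3.2650e+6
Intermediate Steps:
d = -1093/2 (d = (½)*(-1093) = -1093/2 ≈ -546.50)
-3264978 + n(d) = -3264978 - 932/(-1093/2) = -3264978 - 932*(-2/1093) = -3264978 + 1864/1093 = -3568619090/1093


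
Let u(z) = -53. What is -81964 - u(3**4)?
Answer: -81911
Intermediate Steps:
-81964 - u(3**4) = -81964 - 1*(-53) = -81964 + 53 = -81911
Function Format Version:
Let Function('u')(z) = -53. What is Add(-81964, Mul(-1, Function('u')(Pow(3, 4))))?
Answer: -81911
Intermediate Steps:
Add(-81964, Mul(-1, Function('u')(Pow(3, 4)))) = Add(-81964, Mul(-1, -53)) = Add(-81964, 53) = -81911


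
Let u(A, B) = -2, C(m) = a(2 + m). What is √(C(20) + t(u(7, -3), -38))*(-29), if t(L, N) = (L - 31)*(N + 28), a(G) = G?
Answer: -116*√22 ≈ -544.09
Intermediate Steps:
C(m) = 2 + m
t(L, N) = (-31 + L)*(28 + N)
√(C(20) + t(u(7, -3), -38))*(-29) = √((2 + 20) + (-868 - 31*(-38) + 28*(-2) - 2*(-38)))*(-29) = √(22 + (-868 + 1178 - 56 + 76))*(-29) = √(22 + 330)*(-29) = √352*(-29) = (4*√22)*(-29) = -116*√22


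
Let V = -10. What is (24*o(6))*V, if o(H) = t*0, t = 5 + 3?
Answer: 0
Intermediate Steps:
t = 8
o(H) = 0 (o(H) = 8*0 = 0)
(24*o(6))*V = (24*0)*(-10) = 0*(-10) = 0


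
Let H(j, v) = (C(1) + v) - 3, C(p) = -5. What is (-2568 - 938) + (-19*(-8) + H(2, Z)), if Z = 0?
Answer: -3362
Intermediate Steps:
H(j, v) = -8 + v (H(j, v) = (-5 + v) - 3 = -8 + v)
(-2568 - 938) + (-19*(-8) + H(2, Z)) = (-2568 - 938) + (-19*(-8) + (-8 + 0)) = -3506 + (152 - 8) = -3506 + 144 = -3362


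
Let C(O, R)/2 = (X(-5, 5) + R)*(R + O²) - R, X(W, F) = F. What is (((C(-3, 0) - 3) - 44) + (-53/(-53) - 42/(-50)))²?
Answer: 1256641/625 ≈ 2010.6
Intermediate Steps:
C(O, R) = -2*R + 2*(5 + R)*(R + O²) (C(O, R) = 2*((5 + R)*(R + O²) - R) = 2*(-R + (5 + R)*(R + O²)) = -2*R + 2*(5 + R)*(R + O²))
(((C(-3, 0) - 3) - 44) + (-53/(-53) - 42/(-50)))² = ((((2*0² + 8*0 + 10*(-3)² + 2*0*(-3)²) - 3) - 44) + (-53/(-53) - 42/(-50)))² = ((((2*0 + 0 + 10*9 + 2*0*9) - 3) - 44) + (-53*(-1/53) - 42*(-1/50)))² = ((((0 + 0 + 90 + 0) - 3) - 44) + (1 + 21/25))² = (((90 - 3) - 44) + 46/25)² = ((87 - 44) + 46/25)² = (43 + 46/25)² = (1121/25)² = 1256641/625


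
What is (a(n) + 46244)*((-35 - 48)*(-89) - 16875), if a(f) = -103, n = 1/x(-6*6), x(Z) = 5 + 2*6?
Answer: -437785808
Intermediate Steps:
x(Z) = 17 (x(Z) = 5 + 12 = 17)
n = 1/17 ≈ 0.058824
(a(n) + 46244)*((-35 - 48)*(-89) - 16875) = (-103 + 46244)*((-35 - 48)*(-89) - 16875) = 46141*(-83*(-89) - 16875) = 46141*(7387 - 16875) = 46141*(-9488) = -437785808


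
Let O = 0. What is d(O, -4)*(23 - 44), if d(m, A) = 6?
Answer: -126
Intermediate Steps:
d(O, -4)*(23 - 44) = 6*(23 - 44) = 6*(-21) = -126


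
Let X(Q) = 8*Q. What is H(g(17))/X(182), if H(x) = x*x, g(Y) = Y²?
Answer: 83521/1456 ≈ 57.363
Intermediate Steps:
H(x) = x²
H(g(17))/X(182) = (17²)²/((8*182)) = 289²/1456 = 83521*(1/1456) = 83521/1456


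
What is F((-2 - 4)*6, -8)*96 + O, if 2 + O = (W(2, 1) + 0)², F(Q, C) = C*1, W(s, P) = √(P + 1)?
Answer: -768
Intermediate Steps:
W(s, P) = √(1 + P)
F(Q, C) = C
O = 0 (O = -2 + (√(1 + 1) + 0)² = -2 + (√2 + 0)² = -2 + (√2)² = -2 + 2 = 0)
F((-2 - 4)*6, -8)*96 + O = -8*96 + 0 = -768 + 0 = -768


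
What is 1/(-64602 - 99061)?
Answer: -1/163663 ≈ -6.1101e-6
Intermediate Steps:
1/(-64602 - 99061) = 1/(-163663) = -1/163663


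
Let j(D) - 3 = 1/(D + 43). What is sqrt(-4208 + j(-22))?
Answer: 4*I*sqrt(115899)/21 ≈ 64.846*I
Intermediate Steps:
j(D) = 3 + 1/(43 + D) (j(D) = 3 + 1/(D + 43) = 3 + 1/(43 + D))
sqrt(-4208 + j(-22)) = sqrt(-4208 + (130 + 3*(-22))/(43 - 22)) = sqrt(-4208 + (130 - 66)/21) = sqrt(-4208 + (1/21)*64) = sqrt(-4208 + 64/21) = sqrt(-88304/21) = 4*I*sqrt(115899)/21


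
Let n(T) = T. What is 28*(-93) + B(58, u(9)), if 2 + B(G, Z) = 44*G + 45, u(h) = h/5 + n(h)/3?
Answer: -9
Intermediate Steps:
u(h) = 8*h/15 (u(h) = h/5 + h/3 = 8*h/15)
B(G, Z) = 43 + 44*G (B(G, Z) = -2 + (44*G + 45) = -2 + (45 + 44*G) = 43 + 44*G)
28*(-93) + B(58, u(9)) = 28*(-93) + (43 + 44*58) = -2604 + (43 + 2552) = -2604 + 2595 = -9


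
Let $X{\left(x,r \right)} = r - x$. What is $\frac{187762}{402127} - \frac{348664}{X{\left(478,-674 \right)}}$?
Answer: $\frac{17552938769}{57906288} \approx 303.13$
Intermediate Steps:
$\frac{187762}{402127} - \frac{348664}{X{\left(478,-674 \right)}} = \frac{187762}{402127} - \frac{348664}{-674 - 478} = 187762 \cdot \frac{1}{402127} - \frac{348664}{-674 - 478} = \frac{187762}{402127} - \frac{348664}{-1152} = \frac{187762}{402127} - - \frac{43583}{144} = \frac{187762}{402127} + \frac{43583}{144} = \frac{17552938769}{57906288}$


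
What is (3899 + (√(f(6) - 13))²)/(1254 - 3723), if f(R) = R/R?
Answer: -3887/2469 ≈ -1.5743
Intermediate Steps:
f(R) = 1
(3899 + (√(f(6) - 13))²)/(1254 - 3723) = (3899 + (√(1 - 13))²)/(1254 - 3723) = (3899 + (√(-12))²)/(-2469) = (3899 + (2*I*√3)²)*(-1/2469) = (3899 - 12)*(-1/2469) = 3887*(-1/2469) = -3887/2469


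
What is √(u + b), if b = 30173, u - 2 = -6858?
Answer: √23317 ≈ 152.70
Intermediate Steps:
u = -6856 (u = 2 - 6858 = -6856)
√(u + b) = √(-6856 + 30173) = √23317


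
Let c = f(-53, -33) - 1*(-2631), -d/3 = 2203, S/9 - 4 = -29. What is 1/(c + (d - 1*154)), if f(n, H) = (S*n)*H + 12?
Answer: -1/397645 ≈ -2.5148e-6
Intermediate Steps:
S = -225 (S = 36 + 9*(-29) = 36 - 261 = -225)
d = -6609 (d = -3*2203 = -6609)
f(n, H) = 12 - 225*H*n (f(n, H) = (-225*n)*H + 12 = -225*H*n + 12 = 12 - 225*H*n)
c = -390882 (c = (12 - 225*(-33)*(-53)) - 1*(-2631) = (12 - 393525) + 2631 = -393513 + 2631 = -390882)
1/(c + (d - 1*154)) = 1/(-390882 + (-6609 - 1*154)) = 1/(-390882 + (-6609 - 154)) = 1/(-390882 - 6763) = 1/(-397645) = -1/397645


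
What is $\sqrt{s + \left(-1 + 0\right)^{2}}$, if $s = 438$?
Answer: $\sqrt{439} \approx 20.952$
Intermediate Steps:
$\sqrt{s + \left(-1 + 0\right)^{2}} = \sqrt{438 + \left(-1 + 0\right)^{2}} = \sqrt{438 + \left(-1\right)^{2}} = \sqrt{438 + 1} = \sqrt{439}$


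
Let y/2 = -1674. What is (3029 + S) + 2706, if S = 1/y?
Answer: 19200779/3348 ≈ 5735.0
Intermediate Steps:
y = -3348 (y = 2*(-1674) = -3348)
S = -1/3348 (S = 1/(-3348) = -1/3348 ≈ -0.00029869)
(3029 + S) + 2706 = (3029 - 1/3348) + 2706 = 10141091/3348 + 2706 = 19200779/3348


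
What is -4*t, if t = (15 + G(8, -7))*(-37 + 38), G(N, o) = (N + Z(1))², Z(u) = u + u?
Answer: -460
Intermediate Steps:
Z(u) = 2*u
G(N, o) = (2 + N)² (G(N, o) = (N + 2*1)² = (N + 2)² = (2 + N)²)
t = 115 (t = (15 + (2 + 8)²)*(-37 + 38) = (15 + 10²)*1 = (15 + 100)*1 = 115*1 = 115)
-4*t = -4*115 = -460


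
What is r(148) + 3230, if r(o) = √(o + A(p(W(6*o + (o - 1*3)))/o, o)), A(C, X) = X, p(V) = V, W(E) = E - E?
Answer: 3230 + 2*√74 ≈ 3247.2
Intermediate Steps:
W(E) = 0
r(o) = √2*√o (r(o) = √(o + o) = √(2*o) = √2*√o)
r(148) + 3230 = √2*√148 + 3230 = √2*(2*√37) + 3230 = 2*√74 + 3230 = 3230 + 2*√74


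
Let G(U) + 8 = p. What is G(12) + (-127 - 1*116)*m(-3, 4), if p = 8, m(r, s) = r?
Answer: 729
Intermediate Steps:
G(U) = 0 (G(U) = -8 + 8 = 0)
G(12) + (-127 - 1*116)*m(-3, 4) = 0 + (-127 - 1*116)*(-3) = 0 + (-127 - 116)*(-3) = 0 - 243*(-3) = 0 + 729 = 729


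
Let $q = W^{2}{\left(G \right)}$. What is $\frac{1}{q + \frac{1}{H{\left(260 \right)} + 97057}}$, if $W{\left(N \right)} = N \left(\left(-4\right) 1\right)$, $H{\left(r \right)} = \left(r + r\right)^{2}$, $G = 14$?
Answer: $\frac{367457}{1152345153} \approx 0.00031888$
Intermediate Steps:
$H{\left(r \right)} = 4 r^{2}$ ($H{\left(r \right)} = \left(2 r\right)^{2} = 4 r^{2}$)
$W{\left(N \right)} = - 4 N$ ($W{\left(N \right)} = N \left(-4\right) = - 4 N$)
$q = 3136$ ($q = \left(\left(-4\right) 14\right)^{2} = \left(-56\right)^{2} = 3136$)
$\frac{1}{q + \frac{1}{H{\left(260 \right)} + 97057}} = \frac{1}{3136 + \frac{1}{4 \cdot 260^{2} + 97057}} = \frac{1}{3136 + \frac{1}{4 \cdot 67600 + 97057}} = \frac{1}{3136 + \frac{1}{270400 + 97057}} = \frac{1}{3136 + \frac{1}{367457}} = \frac{1}{\frac{1152345153}{367457}} = \frac{367457}{1152345153}$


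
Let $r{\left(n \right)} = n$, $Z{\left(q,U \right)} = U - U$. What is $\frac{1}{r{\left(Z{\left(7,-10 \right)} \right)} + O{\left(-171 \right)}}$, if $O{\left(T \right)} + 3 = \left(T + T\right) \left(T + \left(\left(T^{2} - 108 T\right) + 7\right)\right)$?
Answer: $- \frac{1}{16260393} \approx -6.1499 \cdot 10^{-8}$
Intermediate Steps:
$Z{\left(q,U \right)} = 0$
$O{\left(T \right)} = -3 + 2 T \left(7 + T^{2} - 107 T\right)$ ($O{\left(T \right)} = -3 + \left(T + T\right) \left(T + \left(\left(T^{2} - 108 T\right) + 7\right)\right) = -3 + 2 T \left(T + \left(7 + T^{2} - 108 T\right)\right) = -3 + 2 T \left(7 + T^{2} - 107 T\right)$)
$\frac{1}{r{\left(Z{\left(7,-10 \right)} \right)} + O{\left(-171 \right)}} = \frac{1}{0 + \left(-3 - 214 \left(-171\right)^{2} + 2 \left(-171\right)^{3} + 14 \left(-171\right)\right)} = \frac{1}{0 - 16260393} = \frac{1}{-16260393} = - \frac{1}{16260393}$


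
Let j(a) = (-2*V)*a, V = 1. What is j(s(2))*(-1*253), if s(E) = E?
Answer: 1012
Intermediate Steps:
j(a) = -2*a (j(a) = (-2*1)*a = -2*a)
j(s(2))*(-1*253) = (-2*2)*(-1*253) = -4*(-253) = 1012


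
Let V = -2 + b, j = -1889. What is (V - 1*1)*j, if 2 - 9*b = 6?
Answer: 58559/9 ≈ 6506.6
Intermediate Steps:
b = -4/9 (b = 2/9 - ⅑*6 = 2/9 - ⅔ = -4/9 ≈ -0.44444)
V = -22/9 (V = -2 - 4/9 = -22/9 ≈ -2.4444)
(V - 1*1)*j = (-22/9 - 1*1)*(-1889) = (-22/9 - 1)*(-1889) = -31/9*(-1889) = 58559/9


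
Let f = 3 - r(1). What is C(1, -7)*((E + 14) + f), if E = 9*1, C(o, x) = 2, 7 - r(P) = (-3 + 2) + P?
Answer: 38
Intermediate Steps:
r(P) = 8 - P (r(P) = 7 - ((-3 + 2) + P) = 7 - (-1 + P) = 7 + (1 - P) = 8 - P)
f = -4 (f = 3 - (8 - 1*1) = 3 - (8 - 1) = 3 - 1*7 = 3 - 7 = -4)
E = 9
C(1, -7)*((E + 14) + f) = 2*((9 + 14) - 4) = 2*(23 - 4) = 2*19 = 38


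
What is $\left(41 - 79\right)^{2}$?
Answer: $1444$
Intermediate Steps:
$\left(41 - 79\right)^{2} = \left(-38\right)^{2} = 1444$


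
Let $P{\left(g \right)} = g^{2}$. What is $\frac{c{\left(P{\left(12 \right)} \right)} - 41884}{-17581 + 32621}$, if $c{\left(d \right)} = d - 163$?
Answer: $- \frac{41903}{15040} \approx -2.7861$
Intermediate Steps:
$c{\left(d \right)} = -163 + d$
$\frac{c{\left(P{\left(12 \right)} \right)} - 41884}{-17581 + 32621} = \frac{\left(-163 + 12^{2}\right) - 41884}{-17581 + 32621} = \frac{\left(-163 + 144\right) - 41884}{15040} = \left(-19 - 41884\right) \frac{1}{15040} = \left(-41903\right) \frac{1}{15040} = - \frac{41903}{15040}$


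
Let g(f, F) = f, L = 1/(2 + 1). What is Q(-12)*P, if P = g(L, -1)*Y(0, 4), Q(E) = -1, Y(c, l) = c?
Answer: 0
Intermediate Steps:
L = ⅓ (L = 1/3 = ⅓ ≈ 0.33333)
P = 0 (P = (⅓)*0 = 0)
Q(-12)*P = -1*0 = 0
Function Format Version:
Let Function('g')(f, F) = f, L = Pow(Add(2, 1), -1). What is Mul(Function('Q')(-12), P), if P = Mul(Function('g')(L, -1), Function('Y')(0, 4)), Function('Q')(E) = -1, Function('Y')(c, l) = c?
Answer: 0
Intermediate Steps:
L = Rational(1, 3) (L = Pow(3, -1) = Rational(1, 3) ≈ 0.33333)
P = 0 (P = Mul(Rational(1, 3), 0) = 0)
Mul(Function('Q')(-12), P) = Mul(-1, 0) = 0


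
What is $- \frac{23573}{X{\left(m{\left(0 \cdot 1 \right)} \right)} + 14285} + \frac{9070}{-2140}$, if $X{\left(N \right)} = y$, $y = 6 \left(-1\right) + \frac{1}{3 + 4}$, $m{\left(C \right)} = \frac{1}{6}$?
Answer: $- \frac{31492658}{5347539} \approx -5.8892$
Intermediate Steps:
$m{\left(C \right)} = \frac{1}{6}$
$y = - \frac{41}{7}$ ($y = -6 + \frac{1}{7} = - \frac{41}{7} \approx -5.8571$)
$X{\left(N \right)} = - \frac{41}{7}$
$- \frac{23573}{X{\left(m{\left(0 \cdot 1 \right)} \right)} + 14285} + \frac{9070}{-2140} = - \frac{23573}{- \frac{41}{7} + 14285} + \frac{9070}{-2140} = - \frac{23573}{\frac{99954}{7}} + 9070 \left(- \frac{1}{2140}\right) = \left(-23573\right) \frac{7}{99954} - \frac{907}{214} = - \frac{165011}{99954} - \frac{907}{214} = - \frac{31492658}{5347539}$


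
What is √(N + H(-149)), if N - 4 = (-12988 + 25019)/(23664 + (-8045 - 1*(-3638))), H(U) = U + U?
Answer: I*√2220264111/2751 ≈ 17.128*I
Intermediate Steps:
H(U) = 2*U
N = 89059/19257 (N = 4 + (-12988 + 25019)/(23664 + (-8045 - 1*(-3638))) = 4 + 12031/(23664 + (-8045 + 3638)) = 4 + 12031/(23664 - 4407) = 4 + 12031/19257 = 89059/19257 ≈ 4.6248)
√(N + H(-149)) = √(89059/19257 + 2*(-149)) = √(89059/19257 - 298) = √(-5649527/19257) = I*√2220264111/2751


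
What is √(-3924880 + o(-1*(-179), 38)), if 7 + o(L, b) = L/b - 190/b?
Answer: I*√5667537246/38 ≈ 1981.1*I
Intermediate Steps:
o(L, b) = -7 - 190/b + L/b (o(L, b) = -7 + (L/b - 190/b) = -7 + (-190/b + L/b) = -7 - 190/b + L/b)
√(-3924880 + o(-1*(-179), 38)) = √(-3924880 + (-190 - 1*(-179) - 7*38)/38) = √(-3924880 + (-190 + 179 - 266)/38) = √(-3924880 + (1/38)*(-277)) = √(-3924880 - 277/38) = √(-149145717/38) = I*√5667537246/38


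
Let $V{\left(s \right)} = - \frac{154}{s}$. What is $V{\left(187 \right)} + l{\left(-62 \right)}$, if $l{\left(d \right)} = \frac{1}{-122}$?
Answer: $- \frac{1725}{2074} \approx -0.83173$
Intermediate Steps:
$l{\left(d \right)} = - \frac{1}{122}$
$V{\left(187 \right)} + l{\left(-62 \right)} = - \frac{154}{187} - \frac{1}{122} = \left(-154\right) \frac{1}{187} - \frac{1}{122} = - \frac{14}{17} - \frac{1}{122} = - \frac{1725}{2074}$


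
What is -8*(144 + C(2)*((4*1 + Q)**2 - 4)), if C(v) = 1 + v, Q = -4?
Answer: -1056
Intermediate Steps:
-8*(144 + C(2)*((4*1 + Q)**2 - 4)) = -8*(144 + (1 + 2)*((4*1 - 4)**2 - 4)) = -8*(144 + 3*((4 - 4)**2 - 4)) = -8*(144 + 3*(0**2 - 4)) = -8*(144 + 3*(0 - 4)) = -8*(144 + 3*(-4)) = -8*(144 - 12) = -8*132 = -1056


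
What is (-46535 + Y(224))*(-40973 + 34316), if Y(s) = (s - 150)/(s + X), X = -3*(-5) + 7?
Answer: 12701041192/41 ≈ 3.0978e+8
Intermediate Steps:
X = 22 (X = 15 + 7 = 22)
Y(s) = (-150 + s)/(22 + s) (Y(s) = (s - 150)/(s + 22) = (-150 + s)/(22 + s))
(-46535 + Y(224))*(-40973 + 34316) = (-46535 + (-150 + 224)/(22 + 224))*(-40973 + 34316) = (-46535 + 74/246)*(-6657) = (-46535 + (1/246)*74)*(-6657) = (-46535 + 37/123)*(-6657) = -5723768/123*(-6657) = 12701041192/41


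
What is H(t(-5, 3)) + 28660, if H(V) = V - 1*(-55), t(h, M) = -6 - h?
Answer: 28714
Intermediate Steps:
H(V) = 55 + V (H(V) = V + 55 = 55 + V)
H(t(-5, 3)) + 28660 = (55 + (-6 - 1*(-5))) + 28660 = (55 + (-6 + 5)) + 28660 = (55 - 1) + 28660 = 54 + 28660 = 28714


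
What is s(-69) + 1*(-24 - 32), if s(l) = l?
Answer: -125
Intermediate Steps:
s(-69) + 1*(-24 - 32) = -69 + 1*(-24 - 32) = -69 + 1*(-56) = -69 - 56 = -125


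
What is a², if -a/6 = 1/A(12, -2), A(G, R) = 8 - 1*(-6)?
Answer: 9/49 ≈ 0.18367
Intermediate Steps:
A(G, R) = 14 (A(G, R) = 8 + 6 = 14)
a = -3/7 (a = -6/14 = -6*1/14 = -3/7 ≈ -0.42857)
a² = (-3/7)² = 9/49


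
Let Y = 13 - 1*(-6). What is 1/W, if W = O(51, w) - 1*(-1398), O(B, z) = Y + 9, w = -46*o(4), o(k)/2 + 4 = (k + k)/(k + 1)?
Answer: 1/1426 ≈ 0.00070126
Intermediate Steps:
o(k) = -8 + 4*k/(1 + k) (o(k) = -8 + 2*((k + k)/(k + 1)) = -8 + 2*((2*k)/(1 + k)) = -8 + 2*(2*k/(1 + k)) = -8 + 4*k/(1 + k))
Y = 19 (Y = 13 + 6 = 19)
w = 1104/5 (w = -184*(-2 - 1*4)/(1 + 4) = -184*(-2 - 4)/5 = -184*(-6)/5 = -46*(-24/5) = 1104/5 ≈ 220.80)
O(B, z) = 28 (O(B, z) = 19 + 9 = 28)
W = 1426 (W = 28 - 1*(-1398) = 28 + 1398 = 1426)
1/W = 1/1426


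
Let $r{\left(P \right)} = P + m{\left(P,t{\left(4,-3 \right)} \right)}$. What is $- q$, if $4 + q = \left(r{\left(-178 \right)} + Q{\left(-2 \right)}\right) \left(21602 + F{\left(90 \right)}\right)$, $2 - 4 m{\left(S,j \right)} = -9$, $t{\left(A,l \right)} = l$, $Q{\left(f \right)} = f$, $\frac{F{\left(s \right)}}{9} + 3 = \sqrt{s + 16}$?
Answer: $\frac{15296691}{4} + \frac{6381 \sqrt{106}}{4} \approx 3.8406 \cdot 10^{6}$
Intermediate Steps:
$F{\left(s \right)} = -27 + 9 \sqrt{16 + s}$ ($F{\left(s \right)} = -27 + 9 \sqrt{s + 16} = -27 + 9 \sqrt{16 + s}$)
$m{\left(S,j \right)} = \frac{11}{4}$ ($m{\left(S,j \right)} = \frac{1}{2} - - \frac{9}{4} = \frac{1}{2} + \frac{9}{4} = \frac{11}{4}$)
$r{\left(P \right)} = \frac{11}{4} + P$ ($r{\left(P \right)} = P + \frac{11}{4} = \frac{11}{4} + P$)
$q = - \frac{15296691}{4} - \frac{6381 \sqrt{106}}{4}$ ($q = -4 + \left(\left(\frac{11}{4} - 178\right) - 2\right) \left(21602 - \left(27 - 9 \sqrt{16 + 90}\right)\right) = -4 + \left(- \frac{701}{4} - 2\right) \left(21602 - \left(27 - 9 \sqrt{106}\right)\right) = -4 - \frac{709 \left(21575 + 9 \sqrt{106}\right)}{4} = -4 - \left(\frac{15296675}{4} + \frac{6381 \sqrt{106}}{4}\right) = - \frac{15296691}{4} - \frac{6381 \sqrt{106}}{4} \approx -3.8406 \cdot 10^{6}$)
$- q = - (- \frac{15296691}{4} - \frac{6381 \sqrt{106}}{4}) = \frac{15296691}{4} + \frac{6381 \sqrt{106}}{4}$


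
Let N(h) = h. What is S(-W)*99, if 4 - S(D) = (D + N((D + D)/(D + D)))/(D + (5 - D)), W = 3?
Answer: 2178/5 ≈ 435.60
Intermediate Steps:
S(D) = 19/5 - D/5 (S(D) = 4 - (D + (D + D)/(D + D))/(D + (5 - D)) = 4 - (D + (2*D)/((2*D)))/5 = 4 - (D + (2*D)*(1/(2*D)))/5 = 4 - (D + 1)/5 = 4 - (1 + D)/5 = 4 - (1/5 + D/5) = 4 + (-1/5 - D/5) = 19/5 - D/5)
S(-W)*99 = (19/5 - (-1)*3/5)*99 = (19/5 - 1/5*(-3))*99 = (19/5 + 3/5)*99 = (22/5)*99 = 2178/5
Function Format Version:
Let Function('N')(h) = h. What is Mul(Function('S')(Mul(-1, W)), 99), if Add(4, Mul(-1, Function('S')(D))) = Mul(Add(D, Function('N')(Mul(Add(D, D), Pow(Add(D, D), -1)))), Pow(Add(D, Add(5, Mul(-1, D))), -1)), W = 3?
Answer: Rational(2178, 5) ≈ 435.60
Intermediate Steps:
Function('S')(D) = Add(Rational(19, 5), Mul(Rational(-1, 5), D)) (Function('S')(D) = Add(4, Mul(-1, Mul(Add(D, Mul(Add(D, D), Pow(Add(D, D), -1))), Pow(Add(D, Add(5, Mul(-1, D))), -1)))) = Add(4, Mul(-1, Mul(Add(D, Mul(Mul(2, D), Pow(Mul(2, D), -1))), Pow(5, -1)))) = Add(4, Mul(-1, Mul(Add(D, Mul(Mul(2, D), Mul(Rational(1, 2), Pow(D, -1)))), Rational(1, 5)))) = Add(4, Mul(-1, Mul(Add(D, 1), Rational(1, 5)))) = Add(4, Mul(-1, Mul(Add(1, D), Rational(1, 5)))) = Add(4, Mul(-1, Add(Rational(1, 5), Mul(Rational(1, 5), D)))) = Add(4, Add(Rational(-1, 5), Mul(Rational(-1, 5), D))) = Add(Rational(19, 5), Mul(Rational(-1, 5), D)))
Mul(Function('S')(Mul(-1, W)), 99) = Mul(Add(Rational(19, 5), Mul(Rational(-1, 5), Mul(-1, 3))), 99) = Mul(Add(Rational(19, 5), Mul(Rational(-1, 5), -3)), 99) = Mul(Add(Rational(19, 5), Rational(3, 5)), 99) = Mul(Rational(22, 5), 99) = Rational(2178, 5)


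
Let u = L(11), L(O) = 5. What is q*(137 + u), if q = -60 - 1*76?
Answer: -19312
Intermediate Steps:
u = 5
q = -136 (q = -60 - 76 = -136)
q*(137 + u) = -136*(137 + 5) = -136*142 = -19312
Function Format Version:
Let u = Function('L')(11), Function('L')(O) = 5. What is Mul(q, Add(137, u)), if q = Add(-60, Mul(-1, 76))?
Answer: -19312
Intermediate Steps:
u = 5
q = -136 (q = Add(-60, -76) = -136)
Mul(q, Add(137, u)) = Mul(-136, Add(137, 5)) = Mul(-136, 142) = -19312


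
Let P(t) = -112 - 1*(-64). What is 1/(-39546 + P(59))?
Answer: -1/39594 ≈ -2.5256e-5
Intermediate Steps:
P(t) = -48 (P(t) = -112 + 64 = -48)
1/(-39546 + P(59)) = 1/(-39546 - 48) = 1/(-39594) = -1/39594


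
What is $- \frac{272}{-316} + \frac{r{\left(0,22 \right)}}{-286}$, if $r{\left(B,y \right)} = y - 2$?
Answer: $\frac{8934}{11297} \approx 0.79083$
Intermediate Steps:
$r{\left(B,y \right)} = -2 + y$
$- \frac{272}{-316} + \frac{r{\left(0,22 \right)}}{-286} = - \frac{272}{-316} + \frac{-2 + 22}{-286} = \left(-272\right) \left(- \frac{1}{316}\right) + 20 \left(- \frac{1}{286}\right) = \frac{68}{79} - \frac{10}{143} = \frac{8934}{11297}$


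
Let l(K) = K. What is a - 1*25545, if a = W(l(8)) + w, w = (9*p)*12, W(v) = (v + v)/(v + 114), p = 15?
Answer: -1459417/61 ≈ -23925.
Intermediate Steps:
W(v) = 2*v/(114 + v) (W(v) = (2*v)/(114 + v) = 2*v/(114 + v))
w = 1620 (w = (9*15)*12 = 135*12 = 1620)
a = 98828/61 (a = 2*8/(114 + 8) + 1620 = 2*8/122 + 1620 = 2*8*(1/122) + 1620 = 8/61 + 1620 = 98828/61 ≈ 1620.1)
a - 1*25545 = 98828/61 - 1*25545 = 98828/61 - 25545 = -1459417/61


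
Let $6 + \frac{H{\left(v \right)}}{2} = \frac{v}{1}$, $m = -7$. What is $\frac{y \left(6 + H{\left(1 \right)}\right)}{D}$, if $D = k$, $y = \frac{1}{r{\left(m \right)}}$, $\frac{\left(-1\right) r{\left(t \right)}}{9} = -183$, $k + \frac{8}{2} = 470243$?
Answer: $- \frac{4}{774483633} \approx -5.1647 \cdot 10^{-9}$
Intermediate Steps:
$k = 470239$ ($k = -4 + 470243 = 470239$)
$r{\left(t \right)} = 1647$ ($r{\left(t \right)} = \left(-9\right) \left(-183\right) = 1647$)
$H{\left(v \right)} = -12 + 2 v$ ($H{\left(v \right)} = -12 + 2 \frac{v}{1} = -12 + 2 v 1 = -12 + 2 v$)
$y = \frac{1}{1647} \approx 0.00060716$
$D = 470239$
$\frac{y \left(6 + H{\left(1 \right)}\right)}{D} = \frac{\frac{1}{1647} \left(6 + \left(-12 + 2 \cdot 1\right)\right)}{470239} = \frac{6 + \left(-12 + 2\right)}{1647} \cdot \frac{1}{470239} = \frac{6 - 10}{1647} \cdot \frac{1}{470239} = \frac{1}{1647} \left(-4\right) \frac{1}{470239} = \left(- \frac{4}{1647}\right) \frac{1}{470239} = - \frac{4}{774483633}$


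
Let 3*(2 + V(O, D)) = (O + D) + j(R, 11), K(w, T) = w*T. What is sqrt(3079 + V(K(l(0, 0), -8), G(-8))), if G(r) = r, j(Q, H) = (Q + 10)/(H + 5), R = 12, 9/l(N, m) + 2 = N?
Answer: sqrt(444498)/12 ≈ 55.559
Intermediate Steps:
l(N, m) = 9/(-2 + N)
j(Q, H) = (10 + Q)/(5 + H)
K(w, T) = T*w
V(O, D) = -37/24 + D/3 + O/3 (V(O, D) = -2 + ((O + D) + (10 + 12)/(5 + 11))/3 = -2 + ((D + O) + 22/16)/3 = -2 + ((D + O) + (1/16)*22)/3 = -2 + ((D + O) + 11/8)/3 = -2 + (11/8 + D + O)/3 = -2 + (11/24 + D/3 + O/3) = -37/24 + D/3 + O/3)
sqrt(3079 + V(K(l(0, 0), -8), G(-8))) = sqrt(3079 + (-37/24 + (1/3)*(-8) + (-72/(-2 + 0))/3)) = sqrt(3079 + (-37/24 - 8/3 + (-72/(-2))/3)) = sqrt(3079 + (-37/24 - 8/3 + (-72*(-1)/2)/3)) = sqrt(3079 + (-37/24 - 8/3 + (-8*(-9/2))/3)) = sqrt(3079 + (-37/24 - 8/3 + (1/3)*36)) = sqrt(3079 + (-37/24 - 8/3 + 12)) = sqrt(3079 + 187/24) = sqrt(74083/24) = sqrt(444498)/12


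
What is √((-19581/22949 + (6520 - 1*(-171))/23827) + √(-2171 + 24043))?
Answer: 2*√(-42788201974232786 + 298996608066707329*√1367)/546805823 ≈ 12.138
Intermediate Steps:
√((-19581/22949 + (6520 - 1*(-171))/23827) + √(-2171 + 24043)) = √((-19581*1/22949 + (6520 + 171)*(1/23827)) + √21872) = √((-19581/22949 + 6691*(1/23827)) + 4*√1367) = √((-19581/22949 + 6691/23827) + 4*√1367) = √(-313004728/546805823 + 4*√1367)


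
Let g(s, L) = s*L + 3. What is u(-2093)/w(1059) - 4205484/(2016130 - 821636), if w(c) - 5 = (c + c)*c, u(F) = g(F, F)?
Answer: -2100049650470/1339605311849 ≈ -1.5677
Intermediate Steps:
g(s, L) = 3 + L*s (g(s, L) = L*s + 3 = 3 + L*s)
u(F) = 3 + F² (u(F) = 3 + F*F = 3 + F²)
w(c) = 5 + 2*c² (w(c) = 5 + (c + c)*c = 5 + (2*c)*c = 5 + 2*c²)
u(-2093)/w(1059) - 4205484/(2016130 - 821636) = (3 + (-2093)²)/(5 + 2*1059²) - 4205484/(2016130 - 821636) = (3 + 4380649)/(5 + 2*1121481) - 4205484/1194494 = 4380652/(5 + 2242962) - 4205484*1/1194494 = 4380652/2242967 - 2102742/597247 = -2100049650470/1339605311849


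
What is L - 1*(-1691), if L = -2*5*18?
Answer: 1511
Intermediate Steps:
L = -180 (L = -10*18 = -180)
L - 1*(-1691) = -180 - 1*(-1691) = -180 + 1691 = 1511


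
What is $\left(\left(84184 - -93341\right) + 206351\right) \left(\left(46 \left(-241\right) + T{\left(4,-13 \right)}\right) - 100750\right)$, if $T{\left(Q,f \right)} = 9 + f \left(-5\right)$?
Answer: $-42902749512$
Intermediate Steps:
$T{\left(Q,f \right)} = 9 - 5 f$
$\left(\left(84184 - -93341\right) + 206351\right) \left(\left(46 \left(-241\right) + T{\left(4,-13 \right)}\right) - 100750\right) = \left(\left(84184 - -93341\right) + 206351\right) \left(\left(46 \left(-241\right) + \left(9 - -65\right)\right) - 100750\right) = \left(\left(84184 + 93341\right) + 206351\right) \left(\left(-11086 + \left(9 + 65\right)\right) - 100750\right) = \left(177525 + 206351\right) \left(\left(-11086 + 74\right) - 100750\right) = 383876 \left(-11012 - 100750\right) = 383876 \left(-111762\right) = -42902749512$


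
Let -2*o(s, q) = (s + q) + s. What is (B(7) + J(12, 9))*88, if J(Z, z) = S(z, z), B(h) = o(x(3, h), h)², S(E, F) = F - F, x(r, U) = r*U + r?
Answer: 66550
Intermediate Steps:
x(r, U) = r + U*r (x(r, U) = U*r + r = r + U*r)
o(s, q) = -s - q/2 (o(s, q) = -((s + q) + s)/2 = -((q + s) + s)/2 = -(q + 2*s)/2 = -s - q/2)
S(E, F) = 0
B(h) = (-3 - 7*h/2)² (B(h) = (-3*(1 + h) - h/2)² = (-(3 + 3*h) - h/2)² = ((-3 - 3*h) - h/2)² = (-3 - 7*h/2)²)
J(Z, z) = 0
(B(7) + J(12, 9))*88 = ((6 + 7*7)²/4 + 0)*88 = ((6 + 49)²/4 + 0)*88 = ((¼)*55² + 0)*88 = ((¼)*3025 + 0)*88 = (3025/4 + 0)*88 = (3025/4)*88 = 66550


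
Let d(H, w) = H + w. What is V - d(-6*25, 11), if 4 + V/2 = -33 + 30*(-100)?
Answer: -5935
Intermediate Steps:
V = -6074 (V = -8 + 2*(-33 + 30*(-100)) = -8 + 2*(-33 - 3000) = -8 + 2*(-3033) = -8 - 6066 = -6074)
V - d(-6*25, 11) = -6074 - (-6*25 + 11) = -6074 - (-150 + 11) = -6074 - 1*(-139) = -6074 + 139 = -5935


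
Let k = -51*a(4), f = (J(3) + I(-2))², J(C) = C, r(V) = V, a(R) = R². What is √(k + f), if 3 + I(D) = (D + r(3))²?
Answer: I*√815 ≈ 28.548*I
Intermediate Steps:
I(D) = -3 + (3 + D)² (I(D) = -3 + (D + 3)² = -3 + (3 + D)²)
f = 1 (f = (3 + (-3 + (3 - 2)²))² = (3 + (-3 + 1²))² = (3 + (-3 + 1))² = (3 - 2)² = 1² = 1)
k = -816 (k = -51*4² = -51*16 = -816)
√(k + f) = √(-816 + 1) = √(-815) = I*√815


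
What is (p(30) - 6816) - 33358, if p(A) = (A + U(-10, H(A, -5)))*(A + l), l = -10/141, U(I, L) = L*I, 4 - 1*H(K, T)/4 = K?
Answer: -1149134/141 ≈ -8149.9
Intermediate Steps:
H(K, T) = 16 - 4*K
U(I, L) = I*L
l = -10/141 (l = -10*1/141 = -10/141 ≈ -0.070922)
p(A) = (-160 + 41*A)*(-10/141 + A) (p(A) = (A - 10*(16 - 4*A))*(A - 10/141) = (A + (-160 + 40*A))*(-10/141 + A) = (-160 + 41*A)*(-10/141 + A))
(p(30) - 6816) - 33358 = ((1600/141 + 41*30**2 - 22970/141*30) - 6816) - 33358 = ((1600/141 + 41*900 - 229700/47) - 6816) - 33358 = ((1600/141 + 36900 - 229700/47) - 6816) - 33358 = (4515400/141 - 6816) - 33358 = 3554344/141 - 33358 = -1149134/141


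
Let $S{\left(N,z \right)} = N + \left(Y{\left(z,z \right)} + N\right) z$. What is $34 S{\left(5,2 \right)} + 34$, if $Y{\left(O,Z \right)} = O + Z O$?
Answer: $952$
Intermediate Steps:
$Y{\left(O,Z \right)} = O + O Z$
$S{\left(N,z \right)} = N + z \left(N + z \left(1 + z\right)\right)$ ($S{\left(N,z \right)} = N + \left(z \left(1 + z\right) + N\right) z = N + \left(N + z \left(1 + z\right)\right) z = N + z \left(N + z \left(1 + z\right)\right)$)
$34 S{\left(5,2 \right)} + 34 = 34 \left(5 + 5 \cdot 2 + 2^{2} \left(1 + 2\right)\right) + 34 = 34 \left(5 + 10 + 4 \cdot 3\right) + 34 = 34 \left(5 + 10 + 12\right) + 34 = 34 \cdot 27 + 34 = 918 + 34 = 952$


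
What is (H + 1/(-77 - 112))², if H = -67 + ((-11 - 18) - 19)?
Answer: 472453696/35721 ≈ 13226.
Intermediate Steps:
H = -115 (H = -67 + (-29 - 19) = -67 - 48 = -115)
(H + 1/(-77 - 112))² = (-115 + 1/(-77 - 112))² = (-115 + 1/(-189))² = (-115 - 1/189)² = (-21736/189)² = 472453696/35721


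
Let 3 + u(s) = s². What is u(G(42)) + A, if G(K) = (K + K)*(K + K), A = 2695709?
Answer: 52482842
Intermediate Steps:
G(K) = 4*K² (G(K) = (2*K)*(2*K) = 4*K²)
u(s) = -3 + s²
u(G(42)) + A = (-3 + (4*42²)²) + 2695709 = (-3 + (4*1764)²) + 2695709 = (-3 + 7056²) + 2695709 = (-3 + 49787136) + 2695709 = 49787133 + 2695709 = 52482842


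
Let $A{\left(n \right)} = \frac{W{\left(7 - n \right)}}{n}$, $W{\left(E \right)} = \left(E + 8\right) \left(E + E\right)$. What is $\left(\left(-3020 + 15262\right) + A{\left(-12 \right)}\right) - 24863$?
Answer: $- \frac{25413}{2} \approx -12707.0$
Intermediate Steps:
$W{\left(E \right)} = 2 E \left(8 + E\right)$ ($W{\left(E \right)} = \left(8 + E\right) 2 E = 2 E \left(8 + E\right)$)
$A{\left(n \right)} = \frac{2 \left(7 - n\right) \left(15 - n\right)}{n}$ ($A{\left(n \right)} = \frac{2 \left(7 - n\right) \left(8 - \left(-7 + n\right)\right)}{n} = \frac{2 \left(7 - n\right) \left(15 - n\right)}{n}$)
$\left(\left(-3020 + 15262\right) + A{\left(-12 \right)}\right) - 24863 = \left(\left(-3020 + 15262\right) + \left(-44 + 2 \left(-12\right) + \frac{210}{-12}\right)\right) - 24863 = \left(12242 - \frac{171}{2}\right) - 24863 = \frac{24313}{2} - 24863 = - \frac{25413}{2}$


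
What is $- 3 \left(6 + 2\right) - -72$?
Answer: $48$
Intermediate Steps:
$- 3 \left(6 + 2\right) - -72 = \left(-3\right) 8 + 72 = -24 + 72 = 48$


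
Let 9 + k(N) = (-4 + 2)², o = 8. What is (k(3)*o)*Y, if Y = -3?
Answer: 120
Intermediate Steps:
k(N) = -5 (k(N) = -9 + (-4 + 2)² = -9 + (-2)² = -9 + 4 = -5)
(k(3)*o)*Y = -5*8*(-3) = -40*(-3) = 120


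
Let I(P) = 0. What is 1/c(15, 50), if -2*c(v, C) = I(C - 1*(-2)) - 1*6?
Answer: ⅓ ≈ 0.33333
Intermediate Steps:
c(v, C) = 3 (c(v, C) = -(0 - 1*6)/2 = -(0 - 6)/2 = -½*(-6) = 3)
1/c(15, 50) = 1/3 = ⅓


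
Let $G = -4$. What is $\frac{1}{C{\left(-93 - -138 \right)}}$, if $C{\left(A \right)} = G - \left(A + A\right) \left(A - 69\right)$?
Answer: $\frac{1}{2156} \approx 0.00046382$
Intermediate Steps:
$C{\left(A \right)} = -4 - 2 A \left(-69 + A\right)$ ($C{\left(A \right)} = -4 - \left(A + A\right) \left(A - 69\right) = -4 - 2 A \left(-69 + A\right)$)
$\frac{1}{C{\left(-93 - -138 \right)}} = \frac{1}{-4 - 2 \left(-93 - -138\right)^{2} + 138 \left(-93 - -138\right)} = \frac{1}{-4 - 2 \left(-93 + 138\right)^{2} + 138 \left(-93 + 138\right)} = \frac{1}{-4 - 2 \cdot 45^{2} + 138 \cdot 45} = \frac{1}{-4 - 4050 + 6210} = \frac{1}{2156}$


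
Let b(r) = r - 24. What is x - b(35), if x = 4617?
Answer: 4606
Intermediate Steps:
b(r) = -24 + r
x - b(35) = 4617 - (-24 + 35) = 4617 - 1*11 = 4617 - 11 = 4606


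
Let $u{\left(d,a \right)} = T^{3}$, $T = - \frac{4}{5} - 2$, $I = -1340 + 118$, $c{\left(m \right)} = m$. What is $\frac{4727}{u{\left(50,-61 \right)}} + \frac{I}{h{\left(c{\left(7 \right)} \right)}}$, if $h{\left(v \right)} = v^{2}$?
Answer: $- \frac{659307}{2744} \approx -240.27$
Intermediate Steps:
$I = -1222$
$T = - \frac{14}{5}$ ($T = \left(-4\right) \frac{1}{5} - 2 = - \frac{4}{5} - 2 = - \frac{14}{5} \approx -2.8$)
$u{\left(d,a \right)} = - \frac{2744}{125}$ ($u{\left(d,a \right)} = \left(- \frac{14}{5}\right)^{3} = - \frac{2744}{125}$)
$\frac{4727}{u{\left(50,-61 \right)}} + \frac{I}{h{\left(c{\left(7 \right)} \right)}} = \frac{4727}{- \frac{2744}{125}} - \frac{1222}{7^{2}} = 4727 \left(- \frac{125}{2744}\right) - \frac{1222}{49} = - \frac{590875}{2744} - \frac{1222}{49} = - \frac{659307}{2744}$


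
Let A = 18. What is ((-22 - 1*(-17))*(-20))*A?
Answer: 1800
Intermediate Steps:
((-22 - 1*(-17))*(-20))*A = ((-22 - 1*(-17))*(-20))*18 = ((-22 + 17)*(-20))*18 = -5*(-20)*18 = 100*18 = 1800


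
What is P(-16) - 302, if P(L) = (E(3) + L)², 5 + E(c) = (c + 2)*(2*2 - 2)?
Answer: -181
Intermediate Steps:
E(c) = -1 + 2*c (E(c) = -5 + (c + 2)*(2*2 - 2) = -5 + (2 + c)*(4 - 2) = -5 + (2 + c)*2 = -5 + (4 + 2*c) = -1 + 2*c)
P(L) = (5 + L)² (P(L) = ((-1 + 2*3) + L)² = ((-1 + 6) + L)² = (5 + L)²)
P(-16) - 302 = (5 - 16)² - 302 = (-11)² - 302 = 121 - 302 = -181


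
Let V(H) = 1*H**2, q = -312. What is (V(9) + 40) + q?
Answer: -191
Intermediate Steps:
V(H) = H**2
(V(9) + 40) + q = (9**2 + 40) - 312 = (81 + 40) - 312 = 121 - 312 = -191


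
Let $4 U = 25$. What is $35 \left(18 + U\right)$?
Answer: $\frac{3395}{4} \approx 848.75$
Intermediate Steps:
$U = \frac{25}{4}$ ($U = \frac{1}{4} \cdot 25 = \frac{25}{4} \approx 6.25$)
$35 \left(18 + U\right) = 35 \left(18 + \frac{25}{4}\right) = 35 \cdot \frac{97}{4} = \frac{3395}{4}$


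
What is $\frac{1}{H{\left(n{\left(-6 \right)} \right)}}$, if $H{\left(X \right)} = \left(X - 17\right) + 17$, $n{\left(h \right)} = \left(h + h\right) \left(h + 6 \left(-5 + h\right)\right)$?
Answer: $\frac{1}{864} \approx 0.0011574$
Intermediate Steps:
$n{\left(h \right)} = 2 h \left(-30 + 7 h\right)$ ($n{\left(h \right)} = 2 h \left(h + \left(-30 + 6 h\right)\right) = 2 h \left(-30 + 7 h\right)$)
$H{\left(X \right)} = X$ ($H{\left(X \right)} = \left(-17 + X\right) + 17 = X$)
$\frac{1}{H{\left(n{\left(-6 \right)} \right)}} = \frac{1}{2 \left(-6\right) \left(-30 + 7 \left(-6\right)\right)} = \frac{1}{2 \left(-6\right) \left(-30 - 42\right)} = \frac{1}{2 \left(-6\right) \left(-72\right)} = \frac{1}{864}$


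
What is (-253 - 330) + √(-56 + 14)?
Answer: -583 + I*√42 ≈ -583.0 + 6.4807*I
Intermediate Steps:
(-253 - 330) + √(-56 + 14) = -583 + √(-42) = -583 + I*√42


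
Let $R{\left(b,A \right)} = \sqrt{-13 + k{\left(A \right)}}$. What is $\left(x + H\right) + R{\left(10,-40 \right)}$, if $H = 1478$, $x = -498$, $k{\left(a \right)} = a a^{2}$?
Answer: $980 + i \sqrt{64013} \approx 980.0 + 253.01 i$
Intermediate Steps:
$k{\left(a \right)} = a^{3}$
$R{\left(b,A \right)} = \sqrt{-13 + A^{3}}$
$\left(x + H\right) + R{\left(10,-40 \right)} = \left(-498 + 1478\right) + \sqrt{-13 + \left(-40\right)^{3}} = 980 + \sqrt{-13 - 64000} = 980 + \sqrt{-64013} = 980 + i \sqrt{64013}$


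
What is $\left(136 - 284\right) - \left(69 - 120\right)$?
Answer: $-97$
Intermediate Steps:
$\left(136 - 284\right) - \left(69 - 120\right) = -148 - -51 = -148 + \left(-69 + 120\right) = -148 + 51 = -97$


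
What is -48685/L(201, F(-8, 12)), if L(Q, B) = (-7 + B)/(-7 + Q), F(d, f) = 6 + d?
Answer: 9444890/9 ≈ 1.0494e+6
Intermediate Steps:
L(Q, B) = (-7 + B)/(-7 + Q)
-48685/L(201, F(-8, 12)) = -48685*(-7 + 201)/(-7 + (6 - 8)) = -48685*194/(-7 - 2) = -48685/((1/194)*(-9)) = -48685/(-9/194) = -48685*(-194/9) = 9444890/9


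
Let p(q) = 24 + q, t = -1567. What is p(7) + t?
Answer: -1536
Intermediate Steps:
p(7) + t = (24 + 7) - 1567 = 31 - 1567 = -1536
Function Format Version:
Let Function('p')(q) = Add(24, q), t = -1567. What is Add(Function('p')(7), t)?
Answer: -1536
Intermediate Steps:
Add(Function('p')(7), t) = Add(Add(24, 7), -1567) = Add(31, -1567) = -1536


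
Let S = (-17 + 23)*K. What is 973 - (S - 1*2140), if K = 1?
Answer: 3107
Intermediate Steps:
S = 6 (S = (-17 + 23)*1 = 6*1 = 6)
973 - (S - 1*2140) = 973 - (6 - 1*2140) = 973 - (6 - 2140) = 973 - 1*(-2134) = 973 + 2134 = 3107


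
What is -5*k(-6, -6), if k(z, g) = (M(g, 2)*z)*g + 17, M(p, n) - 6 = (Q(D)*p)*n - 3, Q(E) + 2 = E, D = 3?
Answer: 1535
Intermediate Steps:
Q(E) = -2 + E
M(p, n) = 3 + n*p (M(p, n) = 6 + (((-2 + 3)*p)*n - 3) = 6 + ((1*p)*n - 3) = 6 + (p*n - 3) = 6 + (n*p - 3) = 6 + (-3 + n*p) = 3 + n*p)
k(z, g) = 17 + g*z*(3 + 2*g) (k(z, g) = ((3 + 2*g)*z)*g + 17 = (z*(3 + 2*g))*g + 17 = g*z*(3 + 2*g) + 17 = 17 + g*z*(3 + 2*g))
-5*k(-6, -6) = -5*(17 - 6*(-6)*(3 + 2*(-6))) = -5*(17 - 6*(-6)*(3 - 12)) = -5*(17 - 6*(-6)*(-9)) = -5*(17 - 324) = -5*(-307) = 1535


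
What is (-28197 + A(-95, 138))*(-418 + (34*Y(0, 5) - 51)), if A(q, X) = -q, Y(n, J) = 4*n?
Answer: 13179838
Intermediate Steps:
(-28197 + A(-95, 138))*(-418 + (34*Y(0, 5) - 51)) = (-28197 - 1*(-95))*(-418 + (34*(4*0) - 51)) = (-28197 + 95)*(-418 + (34*0 - 51)) = -28102*(-418 + (0 - 51)) = -28102*(-418 - 51) = -28102*(-469) = 13179838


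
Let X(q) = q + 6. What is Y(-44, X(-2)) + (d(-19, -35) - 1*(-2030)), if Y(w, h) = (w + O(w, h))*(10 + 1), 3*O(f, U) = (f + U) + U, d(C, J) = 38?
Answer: 1452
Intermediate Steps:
X(q) = 6 + q
O(f, U) = f/3 + 2*U/3 (O(f, U) = ((f + U) + U)/3 = ((U + f) + U)/3 = (f + 2*U)/3 = f/3 + 2*U/3)
Y(w, h) = 22*h/3 + 44*w/3 (Y(w, h) = (w + (w/3 + 2*h/3))*(10 + 1) = (2*h/3 + 4*w/3)*11 = 22*h/3 + 44*w/3)
Y(-44, X(-2)) + (d(-19, -35) - 1*(-2030)) = (22*(6 - 2)/3 + (44/3)*(-44)) + (38 - 1*(-2030)) = ((22/3)*4 - 1936/3) + (38 + 2030) = (88/3 - 1936/3) + 2068 = -616 + 2068 = 1452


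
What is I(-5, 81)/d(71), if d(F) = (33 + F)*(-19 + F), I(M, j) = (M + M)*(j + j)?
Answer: -405/1352 ≈ -0.29956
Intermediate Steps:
I(M, j) = 4*M*j (I(M, j) = (2*M)*(2*j) = 4*M*j)
d(F) = (-19 + F)*(33 + F)
I(-5, 81)/d(71) = (4*(-5)*81)/(-627 + 71² + 14*71) = -1620/(-627 + 5041 + 994) = -1620/5408 = -1620*1/5408 = -405/1352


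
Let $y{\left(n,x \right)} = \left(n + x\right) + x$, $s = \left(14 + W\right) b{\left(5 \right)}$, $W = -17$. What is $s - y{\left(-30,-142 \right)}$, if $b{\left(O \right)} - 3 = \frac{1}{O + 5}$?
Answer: $\frac{3047}{10} \approx 304.7$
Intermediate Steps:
$b{\left(O \right)} = 3 + \frac{1}{5 + O}$ ($b{\left(O \right)} = 3 + \frac{1}{O + 5} = 3 + \frac{1}{5 + O}$)
$s = - \frac{93}{10}$ ($s = \left(14 - 17\right) \frac{16 + 3 \cdot 5}{5 + 5} = - 3 \frac{16 + 15}{10} = - 3 \cdot \frac{1}{10} \cdot 31 = \left(-3\right) \frac{31}{10} = - \frac{93}{10} \approx -9.3$)
$y{\left(n,x \right)} = n + 2 x$
$s - y{\left(-30,-142 \right)} = - \frac{93}{10} - \left(-30 + 2 \left(-142\right)\right) = - \frac{93}{10} - \left(-30 - 284\right) = - \frac{93}{10} - -314 = - \frac{93}{10} + 314 = \frac{3047}{10}$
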